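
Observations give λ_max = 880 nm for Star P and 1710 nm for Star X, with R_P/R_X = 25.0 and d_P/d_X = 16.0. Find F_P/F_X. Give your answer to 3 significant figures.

34.8

Wien's law: T_P/T_X = λ_X/λ_P = 1710/880 = 1.943.
L_P/L_X = (R_P/R_X)²(T_P/T_X)⁴ = (25.0)²(1.943)⁴ = 8911.
F_P/F_X = (L_P/L_X)/(d_P/d_X)² = 8911/(16.0)² = 34.81.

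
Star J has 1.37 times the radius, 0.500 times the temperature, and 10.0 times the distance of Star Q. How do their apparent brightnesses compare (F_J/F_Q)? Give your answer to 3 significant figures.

0.00117

L_J/L_Q = (R_J/R_Q)²(T_J/T_Q)⁴ = (1.37)² × (0.500)⁴ = 0.1173.
F_J/F_Q = (L_J/L_Q)/(d_J/d_Q)² = 0.1173 / (10.0)² = 0.001173.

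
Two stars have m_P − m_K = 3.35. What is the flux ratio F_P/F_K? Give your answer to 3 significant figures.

0.0457

F_P/F_K = 10^(−(m_P − m_K)/2.5) = 10^(-3.35/2.5) = 10^-1.340 = 0.04571.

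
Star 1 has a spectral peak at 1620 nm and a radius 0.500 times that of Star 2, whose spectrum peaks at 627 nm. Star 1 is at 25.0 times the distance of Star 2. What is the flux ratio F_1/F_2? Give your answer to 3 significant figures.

Wien's law: T_1/T_2 = λ_2/λ_1 = 627/1620 = 0.3870.
L_1/L_2 = (R_1/R_2)²(T_1/T_2)⁴ = (0.500)²(0.3870)⁴ = 0.005610.
F_1/F_2 = (L_1/L_2)/(d_1/d_2)² = 0.005610/(25.0)² = 8.976×10^-6.

8.98×10^-6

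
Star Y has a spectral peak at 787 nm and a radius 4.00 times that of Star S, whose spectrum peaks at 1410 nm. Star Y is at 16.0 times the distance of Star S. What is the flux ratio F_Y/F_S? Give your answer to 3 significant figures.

Wien's law: T_Y/T_S = λ_S/λ_Y = 1410/787 = 1.792.
L_Y/L_S = (R_Y/R_S)²(T_Y/T_S)⁴ = (4.00)²(1.792)⁴ = 164.9.
F_Y/F_S = (L_Y/L_S)/(d_Y/d_S)² = 164.9/(16.0)² = 0.6440.

0.644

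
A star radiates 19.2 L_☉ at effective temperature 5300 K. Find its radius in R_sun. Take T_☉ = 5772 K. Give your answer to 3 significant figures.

R/R_☉ = √(L/L_☉) / (T/T_☉)² = √(19.2) / (0.9182)²
       = 4.382 / 0.8431 = 5.197.

5.20 R_sun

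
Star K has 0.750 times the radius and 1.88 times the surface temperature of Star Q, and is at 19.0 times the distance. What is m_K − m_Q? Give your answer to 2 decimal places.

4.28

L_K/L_Q = (0.750)²(1.88)⁴ = 7.027.
F_K/F_Q = (L_K/L_Q)/(d_K/d_Q)² = 7.027/361.0 = 0.01946.
m_K − m_Q = −2.5 log₁₀(0.01946) = 4.28.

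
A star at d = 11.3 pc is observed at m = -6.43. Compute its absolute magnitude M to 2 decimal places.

M = m − 5 log₁₀(d/10 pc) = -6.43 − 5 log₁₀(11.3/10)
  = -6.43 − 5 × 0.053 = -6.43 − 0.27 = -6.70.

-6.70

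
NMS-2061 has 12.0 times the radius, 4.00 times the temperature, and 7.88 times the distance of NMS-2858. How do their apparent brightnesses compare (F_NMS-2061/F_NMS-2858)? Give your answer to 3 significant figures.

594

L_NMS-2061/L_NMS-2858 = (R_NMS-2061/R_NMS-2858)²(T_NMS-2061/T_NMS-2858)⁴ = (12.0)² × (4.00)⁴ = 3.686×10^4.
F_NMS-2061/F_NMS-2858 = (L_NMS-2061/L_NMS-2858)/(d_NMS-2061/d_NMS-2858)² = 3.686×10^4 / (7.88)² = 593.7.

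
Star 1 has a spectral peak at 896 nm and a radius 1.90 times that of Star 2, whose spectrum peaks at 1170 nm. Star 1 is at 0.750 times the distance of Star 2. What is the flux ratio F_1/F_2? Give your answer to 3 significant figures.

18.7

Wien's law: T_1/T_2 = λ_2/λ_1 = 1170/896 = 1.306.
L_1/L_2 = (R_1/R_2)²(T_1/T_2)⁴ = (1.90)²(1.306)⁴ = 10.50.
F_1/F_2 = (L_1/L_2)/(d_1/d_2)² = 10.50/(0.750)² = 18.66.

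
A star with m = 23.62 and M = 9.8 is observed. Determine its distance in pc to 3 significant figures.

m − M = 5 log₁₀(d/10 pc)
23.62 − (9.8) = 13.82 = 5 log₁₀(d/10)
d = 10 × 10^(13.82/5) = 10 × 10^2.764 = 5808 pc.

5.81×10^3 pc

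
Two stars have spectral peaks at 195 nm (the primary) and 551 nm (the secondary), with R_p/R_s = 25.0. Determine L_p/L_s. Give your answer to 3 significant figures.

3.98×10^4

Wien's law gives T ∝ 1/λ_max, so T_p/T_s = λ_s/λ_p = 551/195 = 2.826.
Then L ∝ R²T⁴ gives L_p/L_s = (25.0)² × (2.826)⁴ = 625.0 × 63.75 = 3.984×10^4.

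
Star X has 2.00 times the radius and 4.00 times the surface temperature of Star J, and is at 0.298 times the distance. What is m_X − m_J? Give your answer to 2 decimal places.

L_X/L_J = (2.00)²(4.00)⁴ = 1024.
F_X/F_J = (L_X/L_J)/(d_X/d_J)² = 1024/0.08880 = 1.153×10^4.
m_X − m_J = −2.5 log₁₀(1.153×10^4) = -10.15.

-10.15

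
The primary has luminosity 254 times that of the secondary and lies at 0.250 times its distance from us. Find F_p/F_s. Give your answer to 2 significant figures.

4.1×10^3

F = L/(4πd²), so F_p/F_s = (L_p/L_s) / (d_p/d_s)²
= 254 / (0.250)² = 254 / 0.06250 = 4064.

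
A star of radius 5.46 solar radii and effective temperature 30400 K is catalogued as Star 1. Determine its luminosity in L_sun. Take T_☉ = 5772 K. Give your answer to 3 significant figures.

L/L_☉ = (R/R_☉)² (T/T_☉)⁴ = (5.46)² × (30400/5772)⁴
       = 29.81 × (5.267)⁴ = 29.81 × 769.5 = 2.294×10^4.

2.29×10^4 L_sun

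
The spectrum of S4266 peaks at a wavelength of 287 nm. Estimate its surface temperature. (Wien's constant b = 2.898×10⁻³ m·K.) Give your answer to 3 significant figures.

1.01×10^4 K

T = b/λ_max = 2.898×10⁻³ / (287×10⁻⁹) = 1.010×10^4 K.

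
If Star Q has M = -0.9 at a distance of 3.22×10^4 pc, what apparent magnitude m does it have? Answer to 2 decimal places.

m = M + 5 log₁₀(d/10 pc) = -0.9 + 5 log₁₀(3.22×10^4/10)
  = -0.9 + 5 × 3.508 = -0.9 + 17.54 = 16.64.

16.64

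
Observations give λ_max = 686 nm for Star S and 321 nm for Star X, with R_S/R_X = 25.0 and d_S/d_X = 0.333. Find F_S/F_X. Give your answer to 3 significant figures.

Wien's law: T_S/T_X = λ_X/λ_S = 321/686 = 0.4679.
L_S/L_X = (R_S/R_X)²(T_S/T_X)⁴ = (25.0)²(0.4679)⁴ = 29.96.
F_S/F_X = (L_S/L_X)/(d_S/d_X)² = 29.96/(0.333)² = 270.2.

270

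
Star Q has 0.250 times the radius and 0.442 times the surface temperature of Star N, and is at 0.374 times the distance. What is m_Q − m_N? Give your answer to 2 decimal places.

4.42

L_Q/L_N = (0.250)²(0.442)⁴ = 0.002385.
F_Q/F_N = (L_Q/L_N)/(d_Q/d_N)² = 0.002385/0.1399 = 0.01705.
m_Q − m_N = −2.5 log₁₀(0.01705) = 4.42.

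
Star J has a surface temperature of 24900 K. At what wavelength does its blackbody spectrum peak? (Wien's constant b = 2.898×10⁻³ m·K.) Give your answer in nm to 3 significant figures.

116 nm

λ_max = b/T = 2.898×10⁻³ / 24900 = 1.16×10^-7 m = 116.4 nm.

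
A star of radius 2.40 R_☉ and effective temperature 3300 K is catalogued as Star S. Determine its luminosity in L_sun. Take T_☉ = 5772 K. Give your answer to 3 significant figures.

0.615 L_sun

L/L_☉ = (R/R_☉)² (T/T_☉)⁴ = (2.40)² × (3300/5772)⁴
       = 5.760 × (0.5717)⁴ = 5.760 × 0.1068 = 0.6154.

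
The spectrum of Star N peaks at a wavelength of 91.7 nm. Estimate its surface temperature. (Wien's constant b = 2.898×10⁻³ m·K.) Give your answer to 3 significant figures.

3.16×10^4 K

T = b/λ_max = 2.898×10⁻³ / (91.7×10⁻⁹) = 3.160×10^4 K.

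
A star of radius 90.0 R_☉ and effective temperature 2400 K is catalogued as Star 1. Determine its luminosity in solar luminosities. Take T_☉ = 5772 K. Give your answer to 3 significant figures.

242 solar luminosities

L/L_☉ = (R/R_☉)² (T/T_☉)⁴ = (90.0)² × (2400/5772)⁴
       = 8100 × (0.4158)⁴ = 8100 × 0.02989 = 242.1.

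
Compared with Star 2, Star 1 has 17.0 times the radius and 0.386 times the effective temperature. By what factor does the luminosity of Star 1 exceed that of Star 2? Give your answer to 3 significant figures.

From the Stefan–Boltzmann law, L ∝ R²T⁴, so
L_1/L_2 = (R_1/R_2)² (T_1/T_2)⁴ = (17.0)² × (0.386)⁴ = 289.0 × 0.02220 = 6.416.

6.42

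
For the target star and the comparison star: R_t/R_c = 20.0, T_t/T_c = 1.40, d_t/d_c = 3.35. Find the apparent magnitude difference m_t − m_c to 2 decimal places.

L_t/L_c = (20.0)²(1.40)⁴ = 1537.
F_t/F_c = (L_t/L_c)/(d_t/d_c)² = 1537/11.22 = 136.9.
m_t − m_c = −2.5 log₁₀(136.9) = -5.34.

-5.34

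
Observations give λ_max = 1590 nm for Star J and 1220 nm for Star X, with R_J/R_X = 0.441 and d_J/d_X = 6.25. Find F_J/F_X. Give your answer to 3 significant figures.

Wien's law: T_J/T_X = λ_X/λ_J = 1220/1590 = 0.7673.
L_J/L_X = (R_J/R_X)²(T_J/T_X)⁴ = (0.441)²(0.7673)⁴ = 0.06741.
F_J/F_X = (L_J/L_X)/(d_J/d_X)² = 0.06741/(6.25)² = 0.001726.

0.00173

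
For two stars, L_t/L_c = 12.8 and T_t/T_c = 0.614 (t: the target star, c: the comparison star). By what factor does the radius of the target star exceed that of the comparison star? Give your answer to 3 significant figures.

L ∝ R²T⁴ gives R ∝ √L / T², so
R_t/R_c = √(12.8) / (0.614)² = 3.578 / 0.3770 = 9.490.

9.49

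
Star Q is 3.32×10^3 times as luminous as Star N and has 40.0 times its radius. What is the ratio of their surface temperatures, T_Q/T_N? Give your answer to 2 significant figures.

L ∝ R²T⁴ gives T ∝ (L/R²)^(1/4), so
T_Q/T_N = (3.32×10^3 / 40.0²)^(1/4) = (2.075)^(1/4) = 1.200.

1.2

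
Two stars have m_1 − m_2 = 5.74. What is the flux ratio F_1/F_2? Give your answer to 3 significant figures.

F_1/F_2 = 10^(−(m_1 − m_2)/2.5) = 10^(-5.74/2.5) = 10^-2.296 = 0.005058.

0.00506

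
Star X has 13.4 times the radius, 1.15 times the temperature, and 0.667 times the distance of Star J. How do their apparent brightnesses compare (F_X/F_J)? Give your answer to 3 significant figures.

706

L_X/L_J = (R_X/R_J)²(T_X/T_J)⁴ = (13.4)² × (1.15)⁴ = 314.1.
F_X/F_J = (L_X/L_J)/(d_X/d_J)² = 314.1 / (0.667)² = 705.9.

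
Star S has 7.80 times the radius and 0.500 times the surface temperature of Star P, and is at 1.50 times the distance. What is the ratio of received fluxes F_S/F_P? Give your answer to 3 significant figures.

L_S/L_P = (R_S/R_P)²(T_S/T_P)⁴ = (7.80)² × (0.500)⁴ = 3.802.
F_S/F_P = (L_S/L_P)/(d_S/d_P)² = 3.802 / (1.50)² = 1.690.

1.69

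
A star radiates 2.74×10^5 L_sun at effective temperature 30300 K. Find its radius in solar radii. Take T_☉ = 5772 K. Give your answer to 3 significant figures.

19.0 solar radii

R/R_☉ = √(L/L_☉) / (T/T_☉)² = √(2.74×10^5) / (5.249)²
       = 523.5 / 27.56 = 19.00.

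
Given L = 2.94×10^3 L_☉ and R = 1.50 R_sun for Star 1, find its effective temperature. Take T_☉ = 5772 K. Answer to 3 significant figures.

T/T_☉ = (L/L_☉)^(1/4) / (R/R_☉)^(1/2)
T = 5772 × (2.94×10^3)^(1/4) / √(1.50) = 5772 × 7.364 / 1.225 = 3.470×10^4 K.

3.47×10^4 K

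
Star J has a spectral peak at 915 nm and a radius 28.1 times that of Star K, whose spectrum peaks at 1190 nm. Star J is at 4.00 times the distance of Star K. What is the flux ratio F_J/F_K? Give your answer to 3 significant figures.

Wien's law: T_J/T_K = λ_K/λ_J = 1190/915 = 1.301.
L_J/L_K = (R_J/R_K)²(T_J/T_K)⁴ = (28.1)²(1.301)⁴ = 2259.
F_J/F_K = (L_J/L_K)/(d_J/d_K)² = 2259/(4.00)² = 141.2.

141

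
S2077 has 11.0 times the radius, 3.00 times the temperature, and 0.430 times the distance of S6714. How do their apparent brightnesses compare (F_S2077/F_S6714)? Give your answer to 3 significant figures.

5.30×10^4

L_S2077/L_S6714 = (R_S2077/R_S6714)²(T_S2077/T_S6714)⁴ = (11.0)² × (3.00)⁴ = 9801.
F_S2077/F_S6714 = (L_S2077/L_S6714)/(d_S2077/d_S6714)² = 9801 / (0.430)² = 5.301×10^4.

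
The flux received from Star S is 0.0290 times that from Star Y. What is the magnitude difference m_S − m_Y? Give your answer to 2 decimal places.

m_S − m_Y = −2.5 log₁₀(F_S/F_Y) = −2.5 log₁₀(0.0290) = −2.5 × (-1.538) = 3.844.

3.84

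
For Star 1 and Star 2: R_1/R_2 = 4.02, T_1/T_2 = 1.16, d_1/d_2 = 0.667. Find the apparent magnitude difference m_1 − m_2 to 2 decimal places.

L_1/L_2 = (4.02)²(1.16)⁴ = 29.26.
F_1/F_2 = (L_1/L_2)/(d_1/d_2)² = 29.26/0.4449 = 65.77.
m_1 − m_2 = −2.5 log₁₀(65.77) = -4.55.

-4.55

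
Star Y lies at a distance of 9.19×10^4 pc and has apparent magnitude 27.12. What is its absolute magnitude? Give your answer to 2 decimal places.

7.30

M = m − 5 log₁₀(d/10 pc) = 27.12 − 5 log₁₀(9.19×10^4/10)
  = 27.12 − 5 × 3.963 = 27.12 − 19.82 = 7.30.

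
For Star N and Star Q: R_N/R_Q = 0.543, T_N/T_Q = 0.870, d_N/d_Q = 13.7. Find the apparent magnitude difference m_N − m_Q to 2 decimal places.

L_N/L_Q = (0.543)²(0.870)⁴ = 0.1689.
F_N/F_Q = (L_N/L_Q)/(d_N/d_Q)² = 0.1689/187.7 = 9.000×10^-4.
m_N − m_Q = −2.5 log₁₀(9.000×10^-4) = 7.61.

7.61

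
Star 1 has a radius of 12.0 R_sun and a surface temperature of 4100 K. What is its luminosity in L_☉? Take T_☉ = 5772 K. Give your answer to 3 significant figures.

L/L_☉ = (R/R_☉)² (T/T_☉)⁴ = (12.0)² × (4100/5772)⁴
       = 144.0 × (0.7103)⁴ = 144.0 × 0.2546 = 36.66.

36.7 L_☉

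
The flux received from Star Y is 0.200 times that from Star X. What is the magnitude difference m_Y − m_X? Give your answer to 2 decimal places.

m_Y − m_X = −2.5 log₁₀(F_Y/F_X) = −2.5 log₁₀(0.200) = −2.5 × (-0.699) = 1.747.

1.75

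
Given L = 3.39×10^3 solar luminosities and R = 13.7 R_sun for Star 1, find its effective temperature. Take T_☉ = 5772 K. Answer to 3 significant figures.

T/T_☉ = (L/L_☉)^(1/4) / (R/R_☉)^(1/2)
T = 5772 × (3.39×10^3)^(1/4) / √(13.7) = 5772 × 7.630 / 3.701 = 1.190×10^4 K.

1.19×10^4 K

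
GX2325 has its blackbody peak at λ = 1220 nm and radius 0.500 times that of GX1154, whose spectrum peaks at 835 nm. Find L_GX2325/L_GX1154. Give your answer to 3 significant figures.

Wien's law gives T ∝ 1/λ_max, so T_GX2325/T_GX1154 = λ_GX1154/λ_GX2325 = 835/1220 = 0.6844.
Then L ∝ R²T⁴ gives L_GX2325/L_GX1154 = (0.500)² × (0.6844)⁴ = 0.2500 × 0.2194 = 0.05486.

0.0549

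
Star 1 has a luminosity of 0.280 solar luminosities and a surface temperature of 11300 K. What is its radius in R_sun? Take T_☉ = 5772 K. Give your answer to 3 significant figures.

0.138 R_sun

R/R_☉ = √(L/L_☉) / (T/T_☉)² = √(0.280) / (1.958)²
       = 0.5292 / 3.833 = 0.1381.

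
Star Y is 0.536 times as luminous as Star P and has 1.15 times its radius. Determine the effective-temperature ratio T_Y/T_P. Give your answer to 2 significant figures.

L ∝ R²T⁴ gives T ∝ (L/R²)^(1/4), so
T_Y/T_P = (0.536 / 1.15²)^(1/4) = (0.4053)^(1/4) = 0.7979.

0.80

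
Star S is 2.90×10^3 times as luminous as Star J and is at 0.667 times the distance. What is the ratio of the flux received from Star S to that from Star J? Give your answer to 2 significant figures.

F = L/(4πd²), so F_S/F_J = (L_S/L_J) / (d_S/d_J)²
= 2.90×10^3 / (0.667)² = 2.90×10^3 / 0.4449 = 6518.

6.5×10^3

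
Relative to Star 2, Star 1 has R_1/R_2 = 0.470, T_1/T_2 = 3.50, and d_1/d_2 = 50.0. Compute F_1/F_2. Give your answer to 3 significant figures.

0.0133

L_1/L_2 = (R_1/R_2)²(T_1/T_2)⁴ = (0.470)² × (3.50)⁴ = 33.15.
F_1/F_2 = (L_1/L_2)/(d_1/d_2)² = 33.15 / (50.0)² = 0.01326.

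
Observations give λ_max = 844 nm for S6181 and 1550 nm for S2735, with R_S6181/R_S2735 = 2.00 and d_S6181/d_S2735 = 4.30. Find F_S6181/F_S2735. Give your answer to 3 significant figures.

Wien's law: T_S6181/T_S2735 = λ_S2735/λ_S6181 = 1550/844 = 1.836.
L_S6181/L_S2735 = (R_S6181/R_S2735)²(T_S6181/T_S2735)⁴ = (2.00)²(1.836)⁴ = 45.50.
F_S6181/F_S2735 = (L_S6181/L_S2735)/(d_S6181/d_S2735)² = 45.50/(4.30)² = 2.461.

2.46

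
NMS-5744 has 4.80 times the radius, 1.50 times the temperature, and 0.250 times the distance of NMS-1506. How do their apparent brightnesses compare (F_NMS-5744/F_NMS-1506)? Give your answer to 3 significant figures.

L_NMS-5744/L_NMS-1506 = (R_NMS-5744/R_NMS-1506)²(T_NMS-5744/T_NMS-1506)⁴ = (4.80)² × (1.50)⁴ = 116.6.
F_NMS-5744/F_NMS-1506 = (L_NMS-5744/L_NMS-1506)/(d_NMS-5744/d_NMS-1506)² = 116.6 / (0.250)² = 1866.

1.87×10^3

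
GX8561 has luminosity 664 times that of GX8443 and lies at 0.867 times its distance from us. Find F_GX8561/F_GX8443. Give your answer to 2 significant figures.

8.8×10^2

F = L/(4πd²), so F_GX8561/F_GX8443 = (L_GX8561/L_GX8443) / (d_GX8561/d_GX8443)²
= 664 / (0.867)² = 664 / 0.7517 = 883.3.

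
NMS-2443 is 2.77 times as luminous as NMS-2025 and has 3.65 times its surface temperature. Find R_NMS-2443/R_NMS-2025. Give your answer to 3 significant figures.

L ∝ R²T⁴ gives R ∝ √L / T², so
R_NMS-2443/R_NMS-2025 = √(2.77) / (3.65)² = 1.664 / 13.32 = 0.1249.

0.125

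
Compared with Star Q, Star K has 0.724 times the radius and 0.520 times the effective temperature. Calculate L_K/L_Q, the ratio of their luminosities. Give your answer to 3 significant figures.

From the Stefan–Boltzmann law, L ∝ R²T⁴, so
L_K/L_Q = (R_K/R_Q)² (T_K/T_Q)⁴ = (0.724)² × (0.520)⁴ = 0.5242 × 0.07312 = 0.03833.

0.0383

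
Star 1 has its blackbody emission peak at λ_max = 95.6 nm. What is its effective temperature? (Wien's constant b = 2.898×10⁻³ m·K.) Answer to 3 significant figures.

T = b/λ_max = 2.898×10⁻³ / (95.6×10⁻⁹) = 3.031×10^4 K.

3.03×10^4 K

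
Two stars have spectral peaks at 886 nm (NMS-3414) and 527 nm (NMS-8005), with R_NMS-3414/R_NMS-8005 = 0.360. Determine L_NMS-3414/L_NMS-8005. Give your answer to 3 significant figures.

0.0162

Wien's law gives T ∝ 1/λ_max, so T_NMS-3414/T_NMS-8005 = λ_NMS-8005/λ_NMS-3414 = 527/886 = 0.5948.
Then L ∝ R²T⁴ gives L_NMS-3414/L_NMS-8005 = (0.360)² × (0.5948)⁴ = 0.1296 × 0.1252 = 0.01622.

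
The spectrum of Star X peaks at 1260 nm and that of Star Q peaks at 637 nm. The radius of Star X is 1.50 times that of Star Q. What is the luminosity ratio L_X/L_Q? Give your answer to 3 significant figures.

0.147

Wien's law gives T ∝ 1/λ_max, so T_X/T_Q = λ_Q/λ_X = 637/1260 = 0.5056.
Then L ∝ R²T⁴ gives L_X/L_Q = (1.50)² × (0.5056)⁴ = 2.250 × 0.06532 = 0.1470.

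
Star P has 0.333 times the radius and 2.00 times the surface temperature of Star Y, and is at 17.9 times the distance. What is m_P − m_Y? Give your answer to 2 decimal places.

5.64

L_P/L_Y = (0.333)²(2.00)⁴ = 1.774.
F_P/F_Y = (L_P/L_Y)/(d_P/d_Y)² = 1.774/320.4 = 0.005537.
m_P − m_Y = −2.5 log₁₀(0.005537) = 5.64.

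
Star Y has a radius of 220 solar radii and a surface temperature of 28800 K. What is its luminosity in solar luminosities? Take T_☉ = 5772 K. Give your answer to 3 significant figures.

3.00×10^7 solar luminosities

L/L_☉ = (R/R_☉)² (T/T_☉)⁴ = (220)² × (28800/5772)⁴
       = 4.840×10^4 × (4.990)⁴ = 4.840×10^4 × 619.8 = 3.000×10^7.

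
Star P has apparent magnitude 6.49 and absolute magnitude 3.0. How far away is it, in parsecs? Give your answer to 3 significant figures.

m − M = 5 log₁₀(d/10 pc)
6.49 − (3.0) = 3.49 = 5 log₁₀(d/10)
d = 10 × 10^(3.49/5) = 10 × 10^0.698 = 49.89 pc.

49.9 pc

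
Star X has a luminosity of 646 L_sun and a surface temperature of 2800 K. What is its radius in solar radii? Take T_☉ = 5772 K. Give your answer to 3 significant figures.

R/R_☉ = √(L/L_☉) / (T/T_☉)² = √(646) / (0.4851)²
       = 25.42 / 0.2353 = 108.0.

108 solar radii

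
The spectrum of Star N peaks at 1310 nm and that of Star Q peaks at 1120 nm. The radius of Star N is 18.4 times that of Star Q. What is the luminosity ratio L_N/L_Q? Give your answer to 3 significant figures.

Wien's law gives T ∝ 1/λ_max, so T_N/T_Q = λ_Q/λ_N = 1120/1310 = 0.8550.
Then L ∝ R²T⁴ gives L_N/L_Q = (18.4)² × (0.8550)⁴ = 338.6 × 0.5343 = 180.9.

181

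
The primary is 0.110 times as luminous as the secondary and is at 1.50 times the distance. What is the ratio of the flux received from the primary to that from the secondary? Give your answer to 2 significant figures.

0.049

F = L/(4πd²), so F_p/F_s = (L_p/L_s) / (d_p/d_s)²
= 0.110 / (1.50)² = 0.110 / 2.250 = 0.04889.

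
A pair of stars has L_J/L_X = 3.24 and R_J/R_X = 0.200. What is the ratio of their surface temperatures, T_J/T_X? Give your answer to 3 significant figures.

L ∝ R²T⁴ gives T ∝ (L/R²)^(1/4), so
T_J/T_X = (3.24 / 0.200²)^(1/4) = (81.00)^(1/4) = 3.000.

3.00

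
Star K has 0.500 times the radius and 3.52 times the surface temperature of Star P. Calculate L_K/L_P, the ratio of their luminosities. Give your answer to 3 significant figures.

From the Stefan–Boltzmann law, L ∝ R²T⁴, so
L_K/L_P = (R_K/R_P)² (T_K/T_P)⁴ = (0.500)² × (3.52)⁴ = 0.2500 × 153.5 = 38.38.

38.4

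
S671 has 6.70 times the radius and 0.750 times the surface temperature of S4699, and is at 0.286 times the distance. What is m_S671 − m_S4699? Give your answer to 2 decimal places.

L_S671/L_S4699 = (6.70)²(0.750)⁴ = 14.20.
F_S671/F_S4699 = (L_S671/L_S4699)/(d_S671/d_S4699)² = 14.20/0.08180 = 173.6.
m_S671 − m_S4699 = −2.5 log₁₀(173.6) = -5.60.

-5.60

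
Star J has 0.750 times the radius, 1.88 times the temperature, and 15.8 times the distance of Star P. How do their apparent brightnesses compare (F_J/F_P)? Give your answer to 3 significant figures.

L_J/L_P = (R_J/R_P)²(T_J/T_P)⁴ = (0.750)² × (1.88)⁴ = 7.027.
F_J/F_P = (L_J/L_P)/(d_J/d_P)² = 7.027 / (15.8)² = 0.02815.

0.0281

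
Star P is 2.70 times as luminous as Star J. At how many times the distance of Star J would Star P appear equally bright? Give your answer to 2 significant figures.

Equal flux requires L_P/d_P² = L_J/d_J², so d_P/d_J = √(L_P/L_J)
= √(2.70) = 1.643.

1.6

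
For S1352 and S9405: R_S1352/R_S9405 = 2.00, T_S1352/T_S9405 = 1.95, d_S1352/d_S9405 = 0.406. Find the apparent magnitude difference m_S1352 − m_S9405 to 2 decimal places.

-6.36

L_S1352/L_S9405 = (2.00)²(1.95)⁴ = 57.84.
F_S1352/F_S9405 = (L_S1352/L_S9405)/(d_S1352/d_S9405)² = 57.84/0.1648 = 350.9.
m_S1352 − m_S9405 = −2.5 log₁₀(350.9) = -6.36.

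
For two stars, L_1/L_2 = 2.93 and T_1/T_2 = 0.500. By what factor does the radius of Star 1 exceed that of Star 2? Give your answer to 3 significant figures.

L ∝ R²T⁴ gives R ∝ √L / T², so
R_1/R_2 = √(2.93) / (0.500)² = 1.712 / 0.2500 = 6.847.

6.85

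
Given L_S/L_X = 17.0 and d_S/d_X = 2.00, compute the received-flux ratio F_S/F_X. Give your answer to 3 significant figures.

F = L/(4πd²), so F_S/F_X = (L_S/L_X) / (d_S/d_X)²
= 17.0 / (2.00)² = 17.0 / 4.000 = 4.250.

4.25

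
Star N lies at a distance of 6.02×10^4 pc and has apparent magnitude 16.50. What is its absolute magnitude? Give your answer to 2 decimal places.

M = m − 5 log₁₀(d/10 pc) = 16.50 − 5 log₁₀(6.02×10^4/10)
  = 16.50 − 5 × 3.780 = 16.50 − 18.90 = -2.40.

-2.40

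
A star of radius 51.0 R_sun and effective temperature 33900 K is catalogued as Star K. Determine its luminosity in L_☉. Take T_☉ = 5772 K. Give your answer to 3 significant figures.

3.09×10^6 L_☉

L/L_☉ = (R/R_☉)² (T/T_☉)⁴ = (51.0)² × (33900/5772)⁴
       = 2601 × (5.873)⁴ = 2601 × 1190 = 3.095×10^6.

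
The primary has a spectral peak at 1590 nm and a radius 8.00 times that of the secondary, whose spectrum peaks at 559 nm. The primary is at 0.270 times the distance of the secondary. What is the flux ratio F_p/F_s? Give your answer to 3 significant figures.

13.4

Wien's law: T_p/T_s = λ_s/λ_p = 559/1590 = 0.3516.
L_p/L_s = (R_p/R_s)²(T_p/T_s)⁴ = (8.00)²(0.3516)⁴ = 0.9778.
F_p/F_s = (L_p/L_s)/(d_p/d_s)² = 0.9778/(0.270)² = 13.41.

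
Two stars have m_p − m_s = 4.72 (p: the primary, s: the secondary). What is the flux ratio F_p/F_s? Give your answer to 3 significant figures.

F_p/F_s = 10^(−(m_p − m_s)/2.5) = 10^(-4.72/2.5) = 10^-1.888 = 0.01294.

0.0129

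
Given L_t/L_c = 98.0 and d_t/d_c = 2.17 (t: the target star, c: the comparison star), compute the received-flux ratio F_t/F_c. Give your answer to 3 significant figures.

20.8

F = L/(4πd²), so F_t/F_c = (L_t/L_c) / (d_t/d_c)²
= 98.0 / (2.17)² = 98.0 / 4.709 = 20.81.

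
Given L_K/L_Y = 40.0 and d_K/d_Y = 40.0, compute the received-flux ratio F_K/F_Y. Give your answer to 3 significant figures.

F = L/(4πd²), so F_K/F_Y = (L_K/L_Y) / (d_K/d_Y)²
= 40.0 / (40.0)² = 40.0 / 1600 = 0.02500.

0.0250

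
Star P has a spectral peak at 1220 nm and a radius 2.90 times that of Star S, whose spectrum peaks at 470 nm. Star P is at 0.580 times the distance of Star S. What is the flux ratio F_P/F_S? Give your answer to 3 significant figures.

0.551

Wien's law: T_P/T_S = λ_S/λ_P = 470/1220 = 0.3852.
L_P/L_S = (R_P/R_S)²(T_P/T_S)⁴ = (2.90)²(0.3852)⁴ = 0.1852.
F_P/F_S = (L_P/L_S)/(d_P/d_S)² = 0.1852/(0.580)² = 0.5507.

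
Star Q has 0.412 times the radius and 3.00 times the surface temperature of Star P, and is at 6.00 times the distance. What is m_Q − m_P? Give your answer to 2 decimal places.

1.05

L_Q/L_P = (0.412)²(3.00)⁴ = 13.75.
F_Q/F_P = (L_Q/L_P)/(d_Q/d_P)² = 13.75/36.00 = 0.3819.
m_Q − m_P = −2.5 log₁₀(0.3819) = 1.05.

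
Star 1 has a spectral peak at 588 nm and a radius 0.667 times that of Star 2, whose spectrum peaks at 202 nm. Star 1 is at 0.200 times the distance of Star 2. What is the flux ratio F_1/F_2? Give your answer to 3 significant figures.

0.155

Wien's law: T_1/T_2 = λ_2/λ_1 = 202/588 = 0.3435.
L_1/L_2 = (R_1/R_2)²(T_1/T_2)⁴ = (0.667)²(0.3435)⁴ = 0.006197.
F_1/F_2 = (L_1/L_2)/(d_1/d_2)² = 0.006197/(0.200)² = 0.1549.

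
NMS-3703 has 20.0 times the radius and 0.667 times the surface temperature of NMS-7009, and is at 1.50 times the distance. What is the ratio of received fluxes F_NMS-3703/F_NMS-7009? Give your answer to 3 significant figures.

L_NMS-3703/L_NMS-7009 = (R_NMS-3703/R_NMS-7009)²(T_NMS-3703/T_NMS-7009)⁴ = (20.0)² × (0.667)⁴ = 79.17.
F_NMS-3703/F_NMS-7009 = (L_NMS-3703/L_NMS-7009)/(d_NMS-3703/d_NMS-7009)² = 79.17 / (1.50)² = 35.19.

35.2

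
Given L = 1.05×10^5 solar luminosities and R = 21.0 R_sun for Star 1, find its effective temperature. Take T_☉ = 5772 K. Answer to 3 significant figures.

T/T_☉ = (L/L_☉)^(1/4) / (R/R_☉)^(1/2)
T = 5772 × (1.05×10^5)^(1/4) / √(21.0) = 5772 × 18.00 / 4.583 = 2.267×10^4 K.

2.27×10^4 K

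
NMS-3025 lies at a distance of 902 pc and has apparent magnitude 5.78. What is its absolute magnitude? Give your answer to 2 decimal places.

-4.00

M = m − 5 log₁₀(d/10 pc) = 5.78 − 5 log₁₀(902/10)
  = 5.78 − 5 × 1.955 = 5.78 − 9.78 = -4.00.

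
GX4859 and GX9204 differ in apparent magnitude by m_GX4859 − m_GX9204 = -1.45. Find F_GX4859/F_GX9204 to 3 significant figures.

3.80

F_GX4859/F_GX9204 = 10^(−(m_GX4859 − m_GX9204)/2.5) = 10^(1.45/2.5) = 10^0.580 = 3.802.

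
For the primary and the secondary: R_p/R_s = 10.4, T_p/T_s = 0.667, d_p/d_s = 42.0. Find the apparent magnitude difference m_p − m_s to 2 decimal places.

L_p/L_s = (10.4)²(0.667)⁴ = 21.41.
F_p/F_s = (L_p/L_s)/(d_p/d_s)² = 21.41/1764 = 0.01214.
m_p − m_s = −2.5 log₁₀(0.01214) = 4.79.

4.79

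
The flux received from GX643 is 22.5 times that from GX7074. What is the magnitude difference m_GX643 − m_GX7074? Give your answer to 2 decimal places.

-3.38

m_GX643 − m_GX7074 = −2.5 log₁₀(F_GX643/F_GX7074) = −2.5 log₁₀(22.5) = −2.5 × (1.352) = -3.380.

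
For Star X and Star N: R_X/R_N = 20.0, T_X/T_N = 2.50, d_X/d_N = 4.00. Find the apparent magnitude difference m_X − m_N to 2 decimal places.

L_X/L_N = (20.0)²(2.50)⁴ = 1.562×10^4.
F_X/F_N = (L_X/L_N)/(d_X/d_N)² = 1.562×10^4/16.00 = 976.6.
m_X − m_N = −2.5 log₁₀(976.6) = -7.47.

-7.47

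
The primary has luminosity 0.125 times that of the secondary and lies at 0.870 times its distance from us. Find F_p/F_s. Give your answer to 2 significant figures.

F = L/(4πd²), so F_p/F_s = (L_p/L_s) / (d_p/d_s)²
= 0.125 / (0.870)² = 0.125 / 0.7569 = 0.1651.

0.17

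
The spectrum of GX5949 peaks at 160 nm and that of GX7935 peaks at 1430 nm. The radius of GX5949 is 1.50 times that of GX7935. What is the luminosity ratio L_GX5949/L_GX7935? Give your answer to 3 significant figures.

Wien's law gives T ∝ 1/λ_max, so T_GX5949/T_GX7935 = λ_GX7935/λ_GX5949 = 1430/160 = 8.938.
Then L ∝ R²T⁴ gives L_GX5949/L_GX7935 = (1.50)² × (8.938)⁴ = 2.250 × 6381 = 1.436×10^4.

1.44×10^4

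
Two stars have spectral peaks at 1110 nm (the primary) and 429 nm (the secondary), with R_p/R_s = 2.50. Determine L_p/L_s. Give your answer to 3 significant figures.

0.139

Wien's law gives T ∝ 1/λ_max, so T_p/T_s = λ_s/λ_p = 429/1110 = 0.3865.
Then L ∝ R²T⁴ gives L_p/L_s = (2.50)² × (0.3865)⁴ = 6.250 × 0.02231 = 0.1394.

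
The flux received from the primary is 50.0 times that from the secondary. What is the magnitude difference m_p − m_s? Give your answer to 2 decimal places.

-4.25

m_p − m_s = −2.5 log₁₀(F_p/F_s) = −2.5 log₁₀(50.0) = −2.5 × (1.699) = -4.247.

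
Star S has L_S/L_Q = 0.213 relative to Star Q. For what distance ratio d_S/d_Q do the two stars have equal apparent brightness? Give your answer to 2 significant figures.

0.46

Equal flux requires L_S/d_S² = L_Q/d_Q², so d_S/d_Q = √(L_S/L_Q)
= √(0.213) = 0.4615.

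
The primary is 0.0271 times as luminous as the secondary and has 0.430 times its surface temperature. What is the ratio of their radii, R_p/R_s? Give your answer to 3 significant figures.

0.890

L ∝ R²T⁴ gives R ∝ √L / T², so
R_p/R_s = √(0.0271) / (0.430)² = 0.1646 / 0.1849 = 0.8903.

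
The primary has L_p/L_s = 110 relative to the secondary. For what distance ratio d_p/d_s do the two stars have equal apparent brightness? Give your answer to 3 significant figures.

10.5

Equal flux requires L_p/d_p² = L_s/d_s², so d_p/d_s = √(L_p/L_s)
= √(110) = 10.49.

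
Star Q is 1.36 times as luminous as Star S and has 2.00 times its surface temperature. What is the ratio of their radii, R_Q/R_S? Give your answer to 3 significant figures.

L ∝ R²T⁴ gives R ∝ √L / T², so
R_Q/R_S = √(1.36) / (2.00)² = 1.166 / 4.000 = 0.2915.

0.292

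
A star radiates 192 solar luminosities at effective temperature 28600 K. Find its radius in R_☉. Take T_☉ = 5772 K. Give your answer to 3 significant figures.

R/R_☉ = √(L/L_☉) / (T/T_☉)² = √(192) / (4.955)²
       = 13.86 / 24.55 = 0.5644.

0.564 R_☉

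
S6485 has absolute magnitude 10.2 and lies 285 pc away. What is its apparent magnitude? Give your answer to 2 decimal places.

m = M + 5 log₁₀(d/10 pc) = 10.2 + 5 log₁₀(285/10)
  = 10.2 + 5 × 1.455 = 10.2 + 7.27 = 17.47.

17.47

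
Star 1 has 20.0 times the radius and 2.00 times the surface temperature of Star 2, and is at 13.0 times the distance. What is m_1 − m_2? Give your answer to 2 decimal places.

-3.95

L_1/L_2 = (20.0)²(2.00)⁴ = 6400.
F_1/F_2 = (L_1/L_2)/(d_1/d_2)² = 6400/169.0 = 37.87.
m_1 − m_2 = −2.5 log₁₀(37.87) = -3.95.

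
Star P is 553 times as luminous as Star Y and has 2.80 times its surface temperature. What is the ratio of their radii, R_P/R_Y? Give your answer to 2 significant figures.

L ∝ R²T⁴ gives R ∝ √L / T², so
R_P/R_Y = √(553) / (2.80)² = 23.52 / 7.840 = 2.999.

3.0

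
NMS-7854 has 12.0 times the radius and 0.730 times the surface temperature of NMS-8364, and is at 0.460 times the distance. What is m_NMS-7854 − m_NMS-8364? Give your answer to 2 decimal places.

L_NMS-7854/L_NMS-8364 = (12.0)²(0.730)⁴ = 40.89.
F_NMS-7854/F_NMS-8364 = (L_NMS-7854/L_NMS-8364)/(d_NMS-7854/d_NMS-8364)² = 40.89/0.2116 = 193.3.
m_NMS-7854 − m_NMS-8364 = −2.5 log₁₀(193.3) = -5.72.

-5.72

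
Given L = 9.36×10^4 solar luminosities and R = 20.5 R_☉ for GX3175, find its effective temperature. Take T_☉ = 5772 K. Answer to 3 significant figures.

T/T_☉ = (L/L_☉)^(1/4) / (R/R_☉)^(1/2)
T = 5772 × (9.36×10^4)^(1/4) / √(20.5) = 5772 × 17.49 / 4.528 = 2.230×10^4 K.

2.23×10^4 K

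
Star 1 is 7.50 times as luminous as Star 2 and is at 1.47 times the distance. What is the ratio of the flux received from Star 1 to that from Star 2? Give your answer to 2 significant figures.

F = L/(4πd²), so F_1/F_2 = (L_1/L_2) / (d_1/d_2)²
= 7.50 / (1.47)² = 7.50 / 2.161 = 3.471.

3.5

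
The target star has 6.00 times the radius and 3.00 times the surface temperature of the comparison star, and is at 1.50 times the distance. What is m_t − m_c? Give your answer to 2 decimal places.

-7.78

L_t/L_c = (6.00)²(3.00)⁴ = 2916.
F_t/F_c = (L_t/L_c)/(d_t/d_c)² = 2916/2.250 = 1296.
m_t − m_c = −2.5 log₁₀(1296) = -7.78.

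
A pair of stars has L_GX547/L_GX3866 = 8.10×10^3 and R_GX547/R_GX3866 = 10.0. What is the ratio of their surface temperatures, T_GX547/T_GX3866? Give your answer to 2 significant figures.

L ∝ R²T⁴ gives T ∝ (L/R²)^(1/4), so
T_GX547/T_GX3866 = (8.10×10^3 / 10.0²)^(1/4) = (81.00)^(1/4) = 3.000.

3.0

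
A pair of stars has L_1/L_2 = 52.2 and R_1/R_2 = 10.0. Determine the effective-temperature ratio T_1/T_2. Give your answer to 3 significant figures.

0.850

L ∝ R²T⁴ gives T ∝ (L/R²)^(1/4), so
T_1/T_2 = (52.2 / 10.0²)^(1/4) = (0.5220)^(1/4) = 0.8500.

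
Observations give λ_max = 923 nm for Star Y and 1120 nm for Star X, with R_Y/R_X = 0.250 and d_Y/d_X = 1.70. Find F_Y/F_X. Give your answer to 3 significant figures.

0.0469

Wien's law: T_Y/T_X = λ_X/λ_Y = 1120/923 = 1.213.
L_Y/L_X = (R_Y/R_X)²(T_Y/T_X)⁴ = (0.250)²(1.213)⁴ = 0.1355.
F_Y/F_X = (L_Y/L_X)/(d_Y/d_X)² = 0.1355/(1.70)² = 0.04689.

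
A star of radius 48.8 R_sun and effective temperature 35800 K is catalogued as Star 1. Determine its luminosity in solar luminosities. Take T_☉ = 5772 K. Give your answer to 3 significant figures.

L/L_☉ = (R/R_☉)² (T/T_☉)⁴ = (48.8)² × (35800/5772)⁴
       = 2381 × (6.202)⁴ = 2381 × 1480 = 3.524×10^6.

3.52×10^6 solar luminosities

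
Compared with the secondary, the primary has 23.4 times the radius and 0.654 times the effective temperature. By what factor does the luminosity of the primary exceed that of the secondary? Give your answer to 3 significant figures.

100

From the Stefan–Boltzmann law, L ∝ R²T⁴, so
L_p/L_s = (R_p/R_s)² (T_p/T_s)⁴ = (23.4)² × (0.654)⁴ = 547.6 × 0.1829 = 100.2.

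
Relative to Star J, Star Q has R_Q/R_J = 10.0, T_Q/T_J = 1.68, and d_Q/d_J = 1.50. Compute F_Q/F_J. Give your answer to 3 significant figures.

L_Q/L_J = (R_Q/R_J)²(T_Q/T_J)⁴ = (10.0)² × (1.68)⁴ = 796.6.
F_Q/F_J = (L_Q/L_J)/(d_Q/d_J)² = 796.6 / (1.50)² = 354.0.

354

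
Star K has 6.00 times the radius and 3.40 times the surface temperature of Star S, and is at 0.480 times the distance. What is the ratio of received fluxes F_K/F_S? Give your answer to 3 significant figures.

2.09×10^4

L_K/L_S = (R_K/R_S)²(T_K/T_S)⁴ = (6.00)² × (3.40)⁴ = 4811.
F_K/F_S = (L_K/L_S)/(d_K/d_S)² = 4811 / (0.480)² = 2.088×10^4.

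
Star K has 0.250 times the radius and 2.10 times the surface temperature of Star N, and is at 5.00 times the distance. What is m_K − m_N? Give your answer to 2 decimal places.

3.28

L_K/L_N = (0.250)²(2.10)⁴ = 1.216.
F_K/F_N = (L_K/L_N)/(d_K/d_N)² = 1.216/25.00 = 0.04862.
m_K − m_N = −2.5 log₁₀(0.04862) = 3.28.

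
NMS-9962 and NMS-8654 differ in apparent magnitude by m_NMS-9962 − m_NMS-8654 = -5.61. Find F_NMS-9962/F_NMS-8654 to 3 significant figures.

175

F_NMS-9962/F_NMS-8654 = 10^(−(m_NMS-9962 − m_NMS-8654)/2.5) = 10^(5.61/2.5) = 10^2.244 = 175.4.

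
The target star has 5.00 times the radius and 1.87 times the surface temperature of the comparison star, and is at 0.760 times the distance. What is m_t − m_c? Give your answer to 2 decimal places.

L_t/L_c = (5.00)²(1.87)⁴ = 305.7.
F_t/F_c = (L_t/L_c)/(d_t/d_c)² = 305.7/0.5776 = 529.3.
m_t − m_c = −2.5 log₁₀(529.3) = -6.81.

-6.81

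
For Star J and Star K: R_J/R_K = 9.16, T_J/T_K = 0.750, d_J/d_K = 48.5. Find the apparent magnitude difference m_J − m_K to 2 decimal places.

4.87

L_J/L_K = (9.16)²(0.750)⁴ = 26.55.
F_J/F_K = (L_J/L_K)/(d_J/d_K)² = 26.55/2352 = 0.01129.
m_J − m_K = −2.5 log₁₀(0.01129) = 4.87.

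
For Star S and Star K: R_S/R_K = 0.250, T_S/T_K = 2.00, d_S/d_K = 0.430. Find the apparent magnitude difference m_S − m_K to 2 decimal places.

-1.83

L_S/L_K = (0.250)²(2.00)⁴ = 1.000.
F_S/F_K = (L_S/L_K)/(d_S/d_K)² = 1.000/0.1849 = 5.408.
m_S − m_K = −2.5 log₁₀(5.408) = -1.83.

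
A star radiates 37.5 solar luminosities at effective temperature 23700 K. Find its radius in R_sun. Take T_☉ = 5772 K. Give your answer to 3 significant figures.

0.363 R_sun

R/R_☉ = √(L/L_☉) / (T/T_☉)² = √(37.5) / (4.106)²
       = 6.124 / 16.86 = 0.3632.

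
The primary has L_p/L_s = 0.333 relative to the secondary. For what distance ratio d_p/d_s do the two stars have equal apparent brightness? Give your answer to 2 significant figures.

0.58

Equal flux requires L_p/d_p² = L_s/d_s², so d_p/d_s = √(L_p/L_s)
= √(0.333) = 0.5771.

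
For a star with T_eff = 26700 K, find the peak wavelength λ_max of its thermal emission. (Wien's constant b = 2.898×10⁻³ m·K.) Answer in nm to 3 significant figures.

109 nm

λ_max = b/T = 2.898×10⁻³ / 26700 = 1.09×10^-7 m = 108.5 nm.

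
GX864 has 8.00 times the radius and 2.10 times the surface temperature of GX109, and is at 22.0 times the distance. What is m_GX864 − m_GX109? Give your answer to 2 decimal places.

L_GX864/L_GX109 = (8.00)²(2.10)⁴ = 1245.
F_GX864/F_GX109 = (L_GX864/L_GX109)/(d_GX864/d_GX109)² = 1245/484.0 = 2.572.
m_GX864 − m_GX109 = −2.5 log₁₀(2.572) = -1.03.

-1.03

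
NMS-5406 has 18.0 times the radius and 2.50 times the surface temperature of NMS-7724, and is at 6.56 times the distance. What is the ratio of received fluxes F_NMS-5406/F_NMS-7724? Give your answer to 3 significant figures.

L_NMS-5406/L_NMS-7724 = (R_NMS-5406/R_NMS-7724)²(T_NMS-5406/T_NMS-7724)⁴ = (18.0)² × (2.50)⁴ = 1.266×10^4.
F_NMS-5406/F_NMS-7724 = (L_NMS-5406/L_NMS-7724)/(d_NMS-5406/d_NMS-7724)² = 1.266×10^4 / (6.56)² = 294.1.

294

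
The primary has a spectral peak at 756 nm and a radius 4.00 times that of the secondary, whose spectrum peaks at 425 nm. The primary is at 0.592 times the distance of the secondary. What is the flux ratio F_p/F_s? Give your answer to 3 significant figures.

Wien's law: T_p/T_s = λ_s/λ_p = 425/756 = 0.5622.
L_p/L_s = (R_p/R_s)²(T_p/T_s)⁴ = (4.00)²(0.5622)⁴ = 1.598.
F_p/F_s = (L_p/L_s)/(d_p/d_s)² = 1.598/(0.592)² = 4.560.

4.56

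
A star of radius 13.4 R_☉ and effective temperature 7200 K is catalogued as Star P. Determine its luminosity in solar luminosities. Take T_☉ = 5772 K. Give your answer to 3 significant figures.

L/L_☉ = (R/R_☉)² (T/T_☉)⁴ = (13.4)² × (7200/5772)⁴
       = 179.6 × (1.247)⁴ = 179.6 × 2.421 = 434.7.

435 solar luminosities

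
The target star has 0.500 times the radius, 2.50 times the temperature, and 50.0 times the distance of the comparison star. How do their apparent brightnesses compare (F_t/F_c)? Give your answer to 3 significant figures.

0.00391

L_t/L_c = (R_t/R_c)²(T_t/T_c)⁴ = (0.500)² × (2.50)⁴ = 9.766.
F_t/F_c = (L_t/L_c)/(d_t/d_c)² = 9.766 / (50.0)² = 0.003906.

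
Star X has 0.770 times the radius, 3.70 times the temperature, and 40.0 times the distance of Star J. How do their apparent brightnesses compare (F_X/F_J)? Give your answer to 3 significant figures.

0.0694

L_X/L_J = (R_X/R_J)²(T_X/T_J)⁴ = (0.770)² × (3.70)⁴ = 111.1.
F_X/F_J = (L_X/L_J)/(d_X/d_J)² = 111.1 / (40.0)² = 0.06945.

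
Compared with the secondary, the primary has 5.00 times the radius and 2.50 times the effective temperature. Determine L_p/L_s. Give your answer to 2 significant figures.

9.8×10^2

From the Stefan–Boltzmann law, L ∝ R²T⁴, so
L_p/L_s = (R_p/R_s)² (T_p/T_s)⁴ = (5.00)² × (2.50)⁴ = 25.00 × 39.06 = 976.6.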